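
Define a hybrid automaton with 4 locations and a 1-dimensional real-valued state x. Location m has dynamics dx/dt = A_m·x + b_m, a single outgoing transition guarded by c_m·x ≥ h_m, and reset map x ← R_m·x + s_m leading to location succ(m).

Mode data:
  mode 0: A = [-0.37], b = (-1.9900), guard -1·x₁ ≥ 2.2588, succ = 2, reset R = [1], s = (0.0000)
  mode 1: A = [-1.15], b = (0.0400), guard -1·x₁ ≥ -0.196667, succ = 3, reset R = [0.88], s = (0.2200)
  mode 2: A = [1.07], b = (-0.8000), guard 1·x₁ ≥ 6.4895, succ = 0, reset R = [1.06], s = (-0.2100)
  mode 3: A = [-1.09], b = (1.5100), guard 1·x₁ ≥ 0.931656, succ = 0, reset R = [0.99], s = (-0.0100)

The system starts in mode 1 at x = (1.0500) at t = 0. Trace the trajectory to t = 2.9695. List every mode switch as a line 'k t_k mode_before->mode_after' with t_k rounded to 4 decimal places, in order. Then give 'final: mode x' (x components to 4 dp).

1 1.5965 1->3
2 2.3145 3->0
final: 0 -0.4415

Mode 1: guard c·x = -0.1967 hit at Δt = 1.5965 (t = 1.5965), x⁻ = (0.1967) → reset → x⁺ = (0.3931), jump to mode 3
Mode 3: guard c·x = 0.9317 hit at Δt = 0.7180 (t = 2.3145), x⁻ = (0.9317) → reset → x⁺ = (0.9123), jump to mode 0
Mode 0: flow for 0.6550 to horizon, guard not reached → x = (-0.4415)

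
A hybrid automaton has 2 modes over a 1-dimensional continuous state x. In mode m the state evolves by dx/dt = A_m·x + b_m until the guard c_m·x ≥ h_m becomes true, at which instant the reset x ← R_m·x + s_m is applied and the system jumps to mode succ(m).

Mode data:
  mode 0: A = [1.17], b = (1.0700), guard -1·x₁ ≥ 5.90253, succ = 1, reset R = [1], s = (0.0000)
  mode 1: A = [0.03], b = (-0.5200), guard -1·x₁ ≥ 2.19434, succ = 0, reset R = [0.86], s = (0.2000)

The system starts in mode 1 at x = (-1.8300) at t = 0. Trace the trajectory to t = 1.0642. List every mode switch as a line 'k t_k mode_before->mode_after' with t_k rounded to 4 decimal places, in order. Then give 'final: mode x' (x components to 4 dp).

1 0.6278 1->0
final: 0 -2.2019

Mode 1: guard c·x = 2.1943 hit at Δt = 0.6278 (t = 0.6278), x⁻ = (-2.1943) → reset → x⁺ = (-1.6871), jump to mode 0
Mode 0: flow for 0.4364 to horizon, guard not reached → x = (-2.2019)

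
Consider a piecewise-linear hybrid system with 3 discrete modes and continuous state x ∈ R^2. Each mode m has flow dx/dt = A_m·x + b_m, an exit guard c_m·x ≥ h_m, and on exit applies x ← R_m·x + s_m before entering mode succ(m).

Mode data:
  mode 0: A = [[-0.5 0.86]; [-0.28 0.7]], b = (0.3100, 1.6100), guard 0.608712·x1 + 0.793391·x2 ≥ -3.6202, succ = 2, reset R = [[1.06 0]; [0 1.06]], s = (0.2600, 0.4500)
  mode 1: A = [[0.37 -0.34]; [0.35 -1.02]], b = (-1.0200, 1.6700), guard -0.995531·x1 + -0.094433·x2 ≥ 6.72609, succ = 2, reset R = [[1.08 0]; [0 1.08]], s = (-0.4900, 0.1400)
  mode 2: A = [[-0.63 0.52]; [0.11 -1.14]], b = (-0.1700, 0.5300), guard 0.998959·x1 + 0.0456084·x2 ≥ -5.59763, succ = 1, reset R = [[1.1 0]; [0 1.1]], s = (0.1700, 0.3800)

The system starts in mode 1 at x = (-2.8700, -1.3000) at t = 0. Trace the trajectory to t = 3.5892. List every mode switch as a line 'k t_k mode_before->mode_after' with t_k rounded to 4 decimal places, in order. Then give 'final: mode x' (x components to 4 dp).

Mode 1: guard c·x = 6.7261 hit at Δt = 1.5232 (t = 1.5232), x⁻ = (-6.7227, -0.3546) → reset → x⁺ = (-7.7505, -0.2429), jump to mode 2
Mode 2: guard c·x = -5.5976 hit at Δt = 0.5567 (t = 2.0799), x⁻ = (-5.5941, -0.2049) → reset → x⁺ = (-5.9835, 0.1546), jump to mode 1
Mode 1: guard c·x = 6.7261 hit at Δt = 0.2273 (t = 2.3072), x⁻ = (-6.7571, 0.0083) → reset → x⁺ = (-7.7876, 0.1490), jump to mode 2
Mode 2: guard c·x = -5.5976 hit at Δt = 0.5409 (t = 2.8480), x⁻ = (-5.6037, 0.0049) → reset → x⁺ = (-5.9941, 0.3854), jump to mode 1
Mode 1: guard c·x = 6.7261 hit at Δt = 0.2243 (t = 3.0724), x⁻ = (-6.7746, 0.1926) → reset → x⁺ = (-7.8065, 0.3480), jump to mode 2
Mode 2: flow for 0.5168 to horizon, guard not reached → x = (-5.6648, 0.1179)

1 1.5232 1->2
2 2.0799 2->1
3 2.3072 1->2
4 2.8480 2->1
5 3.0724 1->2
final: 2 -5.6648 0.1179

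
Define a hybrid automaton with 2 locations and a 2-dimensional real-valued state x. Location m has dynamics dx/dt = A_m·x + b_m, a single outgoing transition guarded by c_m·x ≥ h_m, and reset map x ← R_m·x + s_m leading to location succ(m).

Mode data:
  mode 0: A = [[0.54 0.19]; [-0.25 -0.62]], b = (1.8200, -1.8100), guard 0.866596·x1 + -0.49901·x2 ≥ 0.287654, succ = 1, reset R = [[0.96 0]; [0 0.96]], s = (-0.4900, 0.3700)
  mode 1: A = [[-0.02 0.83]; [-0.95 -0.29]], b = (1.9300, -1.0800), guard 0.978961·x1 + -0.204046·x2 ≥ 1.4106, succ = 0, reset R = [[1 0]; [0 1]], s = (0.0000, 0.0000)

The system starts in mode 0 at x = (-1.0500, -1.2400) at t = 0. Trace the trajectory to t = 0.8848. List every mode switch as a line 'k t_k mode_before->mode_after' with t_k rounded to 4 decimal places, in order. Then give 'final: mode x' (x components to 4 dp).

1 0.4345 0->1
final: 1 -0.5723 -1.1256

Mode 0: guard c·x = 0.2877 hit at Δt = 0.4345 (t = 0.4345), x⁻ = (-0.5663, -1.5600) → reset → x⁺ = (-1.0337, -1.1276), jump to mode 1
Mode 1: flow for 0.4503 to horizon, guard not reached → x = (-0.5723, -1.1256)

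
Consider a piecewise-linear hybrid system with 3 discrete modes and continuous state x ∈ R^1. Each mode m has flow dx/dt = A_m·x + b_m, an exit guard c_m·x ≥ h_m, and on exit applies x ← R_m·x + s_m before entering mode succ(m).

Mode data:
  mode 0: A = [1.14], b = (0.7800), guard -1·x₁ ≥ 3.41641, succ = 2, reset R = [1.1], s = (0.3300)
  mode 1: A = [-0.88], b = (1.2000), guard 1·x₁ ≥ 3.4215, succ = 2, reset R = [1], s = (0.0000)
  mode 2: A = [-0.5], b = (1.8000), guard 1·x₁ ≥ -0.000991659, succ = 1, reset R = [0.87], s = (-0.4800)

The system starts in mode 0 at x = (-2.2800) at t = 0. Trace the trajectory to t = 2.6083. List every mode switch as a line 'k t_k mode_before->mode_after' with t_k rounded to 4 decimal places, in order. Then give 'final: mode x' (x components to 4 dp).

1 0.4717 0->2
2 1.8091 2->1
final: 1 0.4507

Mode 0: guard c·x = 3.4164 hit at Δt = 0.4717 (t = 0.4717), x⁻ = (-3.4164) → reset → x⁺ = (-3.4281), jump to mode 2
Mode 2: guard c·x = -0.0010 hit at Δt = 1.3374 (t = 1.8091), x⁻ = (-0.0010) → reset → x⁺ = (-0.4809), jump to mode 1
Mode 1: flow for 0.7992 to horizon, guard not reached → x = (0.4507)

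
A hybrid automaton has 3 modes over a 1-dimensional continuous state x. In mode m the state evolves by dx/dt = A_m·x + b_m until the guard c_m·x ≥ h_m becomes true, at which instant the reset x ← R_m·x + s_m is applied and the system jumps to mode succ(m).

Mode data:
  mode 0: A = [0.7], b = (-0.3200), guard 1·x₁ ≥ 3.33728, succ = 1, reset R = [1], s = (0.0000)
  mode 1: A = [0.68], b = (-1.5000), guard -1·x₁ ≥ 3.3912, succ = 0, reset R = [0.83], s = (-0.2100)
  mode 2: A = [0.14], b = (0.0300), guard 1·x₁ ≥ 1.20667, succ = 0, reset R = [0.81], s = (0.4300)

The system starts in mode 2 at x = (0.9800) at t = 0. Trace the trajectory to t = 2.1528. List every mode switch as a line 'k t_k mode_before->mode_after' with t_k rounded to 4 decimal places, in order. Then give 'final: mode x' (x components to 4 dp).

Mode 2: guard c·x = 1.2067 hit at Δt = 1.2413 (t = 1.2413), x⁻ = (1.2067) → reset → x⁺ = (1.4074), jump to mode 0
Mode 0: flow for 0.9115 to horizon, guard not reached → x = (2.2558)

1 1.2413 2->0
final: 0 2.2558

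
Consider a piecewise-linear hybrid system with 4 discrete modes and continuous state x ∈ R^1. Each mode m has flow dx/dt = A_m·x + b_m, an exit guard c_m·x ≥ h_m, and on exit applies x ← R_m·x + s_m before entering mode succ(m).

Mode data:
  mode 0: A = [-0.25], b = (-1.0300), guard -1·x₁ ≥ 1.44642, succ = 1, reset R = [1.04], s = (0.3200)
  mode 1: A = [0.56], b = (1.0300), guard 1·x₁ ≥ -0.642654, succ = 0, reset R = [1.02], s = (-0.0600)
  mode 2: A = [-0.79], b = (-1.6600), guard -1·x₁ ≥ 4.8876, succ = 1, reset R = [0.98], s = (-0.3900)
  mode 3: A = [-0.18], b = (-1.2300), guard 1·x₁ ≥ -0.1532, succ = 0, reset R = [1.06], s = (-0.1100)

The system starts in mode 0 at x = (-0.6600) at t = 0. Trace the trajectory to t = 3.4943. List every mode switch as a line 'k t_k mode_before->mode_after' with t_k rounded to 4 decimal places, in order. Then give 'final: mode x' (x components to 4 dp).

Mode 0: guard c·x = 1.4464 hit at Δt = 1.0314 (t = 1.0314), x⁻ = (-1.4464) → reset → x⁺ = (-1.1843), jump to mode 1
Mode 1: guard c·x = -0.6427 hit at Δt = 1.0761 (t = 2.1075), x⁻ = (-0.6427) → reset → x⁺ = (-0.7155), jump to mode 0
Mode 0: guard c·x = 1.4464 hit at Δt = 0.9667 (t = 3.0742), x⁻ = (-1.4464) → reset → x⁺ = (-1.1843), jump to mode 1
Mode 1: flow for 0.4201 to horizon, guard not reached → x = (-1.0106)

1 1.0314 0->1
2 2.1075 1->0
3 3.0742 0->1
final: 1 -1.0106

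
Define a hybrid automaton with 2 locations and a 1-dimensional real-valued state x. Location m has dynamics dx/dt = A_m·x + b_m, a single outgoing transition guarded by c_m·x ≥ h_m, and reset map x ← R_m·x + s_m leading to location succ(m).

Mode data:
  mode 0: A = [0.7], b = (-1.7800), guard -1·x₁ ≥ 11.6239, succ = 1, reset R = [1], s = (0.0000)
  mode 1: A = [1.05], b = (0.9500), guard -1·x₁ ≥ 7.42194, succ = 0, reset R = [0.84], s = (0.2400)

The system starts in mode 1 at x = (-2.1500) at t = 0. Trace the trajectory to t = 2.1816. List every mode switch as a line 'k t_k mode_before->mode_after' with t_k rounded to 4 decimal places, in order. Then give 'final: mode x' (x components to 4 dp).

Mode 1: guard c·x = 7.4219 hit at Δt = 1.5763 (t = 1.5763), x⁻ = (-7.4219) → reset → x⁺ = (-5.9944), jump to mode 0
Mode 0: flow for 0.6053 to horizon, guard not reached → x = (-10.4989)

1 1.5763 1->0
final: 0 -10.4989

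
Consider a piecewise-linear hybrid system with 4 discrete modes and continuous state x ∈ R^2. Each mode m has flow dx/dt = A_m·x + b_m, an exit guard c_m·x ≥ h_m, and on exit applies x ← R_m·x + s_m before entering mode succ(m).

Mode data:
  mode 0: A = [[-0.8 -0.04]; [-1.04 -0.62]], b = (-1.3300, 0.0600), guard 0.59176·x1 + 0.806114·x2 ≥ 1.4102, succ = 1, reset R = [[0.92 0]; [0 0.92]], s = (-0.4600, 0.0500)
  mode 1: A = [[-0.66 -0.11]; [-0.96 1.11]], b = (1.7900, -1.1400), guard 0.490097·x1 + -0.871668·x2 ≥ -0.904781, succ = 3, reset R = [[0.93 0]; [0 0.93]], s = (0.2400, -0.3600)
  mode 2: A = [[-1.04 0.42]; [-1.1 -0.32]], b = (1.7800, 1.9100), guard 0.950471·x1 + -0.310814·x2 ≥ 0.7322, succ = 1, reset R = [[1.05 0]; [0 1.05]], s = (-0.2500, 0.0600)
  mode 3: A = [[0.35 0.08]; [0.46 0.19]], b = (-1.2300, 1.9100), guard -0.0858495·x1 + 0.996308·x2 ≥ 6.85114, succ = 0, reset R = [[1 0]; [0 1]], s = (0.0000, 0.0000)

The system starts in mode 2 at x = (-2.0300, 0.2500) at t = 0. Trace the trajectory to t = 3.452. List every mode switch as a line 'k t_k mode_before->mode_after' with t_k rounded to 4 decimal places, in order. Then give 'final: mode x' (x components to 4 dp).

Mode 2: guard c·x = 0.7322 hit at Δt = 1.4353 (t = 1.4353), x⁻ = (1.4622, 2.1156) → reset → x⁺ = (1.2853, 2.2814), jump to mode 1
Mode 1: guard c·x = -0.9048 hit at Δt = 1.1558 (t = 2.5911), x⁻ = (1.8476, 2.0768) → reset → x⁺ = (1.9583, 1.5714), jump to mode 3
Mode 3: flow for 0.8609 to horizon, guard not reached → x = (1.6436, 4.4103)

1 1.4353 2->1
2 2.5911 1->3
final: 3 1.6436 4.4103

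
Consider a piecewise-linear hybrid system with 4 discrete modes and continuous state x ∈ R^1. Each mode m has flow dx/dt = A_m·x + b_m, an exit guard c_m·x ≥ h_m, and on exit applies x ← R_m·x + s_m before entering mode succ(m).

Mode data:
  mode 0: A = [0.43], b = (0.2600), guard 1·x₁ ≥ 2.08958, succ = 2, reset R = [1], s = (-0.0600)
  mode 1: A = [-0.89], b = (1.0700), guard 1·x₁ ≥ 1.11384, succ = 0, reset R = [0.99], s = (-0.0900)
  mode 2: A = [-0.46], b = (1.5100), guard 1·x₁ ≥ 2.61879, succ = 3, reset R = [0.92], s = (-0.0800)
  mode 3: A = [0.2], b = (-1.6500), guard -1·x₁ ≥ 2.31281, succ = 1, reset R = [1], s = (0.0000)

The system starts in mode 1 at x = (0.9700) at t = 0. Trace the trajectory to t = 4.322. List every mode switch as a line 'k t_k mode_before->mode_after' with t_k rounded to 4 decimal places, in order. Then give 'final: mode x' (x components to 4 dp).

1 1.0852 1->0
2 2.2720 0->2
3 3.6531 2->3
final: 3 1.4818

Mode 1: guard c·x = 1.1138 hit at Δt = 1.0852 (t = 1.0852), x⁻ = (1.1138) → reset → x⁺ = (1.0127), jump to mode 0
Mode 0: guard c·x = 2.0896 hit at Δt = 1.1868 (t = 2.2720), x⁻ = (2.0896) → reset → x⁺ = (2.0296), jump to mode 2
Mode 2: guard c·x = 2.6188 hit at Δt = 1.3811 (t = 3.6531), x⁻ = (2.6188) → reset → x⁺ = (2.3293), jump to mode 3
Mode 3: flow for 0.6689 to horizon, guard not reached → x = (1.4818)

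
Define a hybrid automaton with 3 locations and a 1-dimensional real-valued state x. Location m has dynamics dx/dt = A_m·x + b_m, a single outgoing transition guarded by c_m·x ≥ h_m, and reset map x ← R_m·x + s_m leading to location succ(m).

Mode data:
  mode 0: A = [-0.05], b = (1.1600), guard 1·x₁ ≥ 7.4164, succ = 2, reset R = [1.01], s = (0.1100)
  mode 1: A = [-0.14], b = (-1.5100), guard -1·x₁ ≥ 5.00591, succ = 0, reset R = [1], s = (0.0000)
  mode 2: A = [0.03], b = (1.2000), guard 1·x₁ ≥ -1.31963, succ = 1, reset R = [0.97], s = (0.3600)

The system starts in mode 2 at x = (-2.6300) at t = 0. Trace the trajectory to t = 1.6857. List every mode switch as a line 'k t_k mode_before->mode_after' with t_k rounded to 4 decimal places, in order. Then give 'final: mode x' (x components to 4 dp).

1 1.1488 2->1
final: 1 -1.6344

Mode 2: guard c·x = -1.3196 hit at Δt = 1.1488 (t = 1.1488), x⁻ = (-1.3196) → reset → x⁺ = (-0.9200), jump to mode 1
Mode 1: flow for 0.5369 to horizon, guard not reached → x = (-1.6344)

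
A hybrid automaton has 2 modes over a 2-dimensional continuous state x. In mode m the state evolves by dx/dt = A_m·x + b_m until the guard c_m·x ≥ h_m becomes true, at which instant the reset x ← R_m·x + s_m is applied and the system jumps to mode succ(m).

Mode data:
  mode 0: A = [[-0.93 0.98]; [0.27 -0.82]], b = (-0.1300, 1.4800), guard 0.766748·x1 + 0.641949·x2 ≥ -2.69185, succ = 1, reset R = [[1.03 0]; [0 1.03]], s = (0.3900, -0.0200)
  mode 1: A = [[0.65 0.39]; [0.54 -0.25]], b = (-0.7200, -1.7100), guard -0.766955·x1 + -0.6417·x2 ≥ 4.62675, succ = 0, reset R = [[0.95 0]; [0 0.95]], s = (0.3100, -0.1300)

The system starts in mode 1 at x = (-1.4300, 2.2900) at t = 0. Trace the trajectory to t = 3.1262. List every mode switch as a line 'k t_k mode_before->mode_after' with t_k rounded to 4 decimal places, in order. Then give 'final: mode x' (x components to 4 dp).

1 1.3268 1->0
2 1.9816 0->1
3 2.4457 1->0
final: 0 -2.7344 -0.9974

Mode 1: guard c·x = 4.6268 hit at Δt = 1.3268 (t = 1.3268), x⁻ = (-4.4495, -1.8922) → reset → x⁺ = (-3.9170, -1.9276), jump to mode 0
Mode 0: guard c·x = -2.6919 hit at Δt = 0.6548 (t = 1.9816), x⁻ = (-2.8151, -0.8309) → reset → x⁺ = (-2.5095, -0.8758), jump to mode 1
Mode 1: guard c·x = 4.6268 hit at Δt = 0.4641 (t = 2.4457), x⁻ = (-4.1072, -2.3012) → reset → x⁺ = (-3.5919, -2.3162), jump to mode 0
Mode 0: flow for 0.6805 to horizon, guard not reached → x = (-2.7344, -0.9974)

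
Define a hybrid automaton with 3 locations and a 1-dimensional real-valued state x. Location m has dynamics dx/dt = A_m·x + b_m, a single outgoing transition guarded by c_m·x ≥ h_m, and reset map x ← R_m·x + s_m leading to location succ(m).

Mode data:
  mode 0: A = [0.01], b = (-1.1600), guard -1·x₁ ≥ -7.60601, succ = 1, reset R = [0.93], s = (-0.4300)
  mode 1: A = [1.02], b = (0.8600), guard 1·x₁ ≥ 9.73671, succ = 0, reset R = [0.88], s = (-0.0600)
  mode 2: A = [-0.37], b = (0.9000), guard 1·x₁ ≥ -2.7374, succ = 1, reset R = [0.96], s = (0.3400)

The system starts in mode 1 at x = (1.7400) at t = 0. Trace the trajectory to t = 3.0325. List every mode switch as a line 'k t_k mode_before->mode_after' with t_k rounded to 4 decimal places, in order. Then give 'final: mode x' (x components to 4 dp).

1 1.3823 1->0
2 2.2182 0->1
3 2.5572 1->0
final: 0 7.9962

Mode 1: guard c·x = 9.7367 hit at Δt = 1.3823 (t = 1.3823), x⁻ = (9.7367) → reset → x⁺ = (8.5083), jump to mode 0
Mode 0: guard c·x = -7.6060 hit at Δt = 0.8359 (t = 2.2182), x⁻ = (7.6060) → reset → x⁺ = (6.6436), jump to mode 1
Mode 1: guard c·x = 9.7367 hit at Δt = 0.3390 (t = 2.5572), x⁻ = (9.7367) → reset → x⁺ = (8.5083), jump to mode 0
Mode 0: flow for 0.4753 to horizon, guard not reached → x = (7.9962)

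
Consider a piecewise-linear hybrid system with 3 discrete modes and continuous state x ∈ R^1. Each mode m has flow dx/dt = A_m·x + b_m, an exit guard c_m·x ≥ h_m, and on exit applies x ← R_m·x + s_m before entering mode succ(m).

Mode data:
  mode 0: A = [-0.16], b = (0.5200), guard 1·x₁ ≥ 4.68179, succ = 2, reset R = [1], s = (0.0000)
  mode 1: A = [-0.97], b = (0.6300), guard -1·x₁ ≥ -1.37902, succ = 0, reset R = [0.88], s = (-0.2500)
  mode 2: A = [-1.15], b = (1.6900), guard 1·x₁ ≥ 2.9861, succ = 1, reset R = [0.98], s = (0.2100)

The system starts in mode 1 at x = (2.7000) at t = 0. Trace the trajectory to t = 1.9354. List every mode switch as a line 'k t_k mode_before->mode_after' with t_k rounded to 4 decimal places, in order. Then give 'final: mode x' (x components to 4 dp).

1 1.0654 1->0
final: 0 1.2607

Mode 1: guard c·x = -1.3790 hit at Δt = 1.0654 (t = 1.0654), x⁻ = (1.3790) → reset → x⁺ = (0.9635), jump to mode 0
Mode 0: flow for 0.8700 to horizon, guard not reached → x = (1.2607)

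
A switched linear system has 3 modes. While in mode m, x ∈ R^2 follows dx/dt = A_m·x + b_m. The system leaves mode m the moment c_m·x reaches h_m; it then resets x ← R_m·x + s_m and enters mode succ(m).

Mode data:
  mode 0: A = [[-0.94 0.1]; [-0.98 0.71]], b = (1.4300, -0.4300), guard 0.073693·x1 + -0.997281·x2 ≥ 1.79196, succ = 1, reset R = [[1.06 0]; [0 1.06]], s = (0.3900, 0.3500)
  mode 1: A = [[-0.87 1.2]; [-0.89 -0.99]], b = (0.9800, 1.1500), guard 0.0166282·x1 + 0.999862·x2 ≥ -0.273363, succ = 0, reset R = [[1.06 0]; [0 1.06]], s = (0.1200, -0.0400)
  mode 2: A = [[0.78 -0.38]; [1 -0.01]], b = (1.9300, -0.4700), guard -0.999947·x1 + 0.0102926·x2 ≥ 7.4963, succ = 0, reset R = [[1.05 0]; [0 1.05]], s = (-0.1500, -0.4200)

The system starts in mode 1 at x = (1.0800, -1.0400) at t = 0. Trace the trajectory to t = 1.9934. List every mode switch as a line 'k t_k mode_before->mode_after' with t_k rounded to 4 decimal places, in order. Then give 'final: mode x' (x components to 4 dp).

1 0.7223 1->0
2 1.3708 0->1
final: 1 0.7890 -0.6965

Mode 1: guard c·x = -0.2734 hit at Δt = 0.7223 (t = 0.7223), x⁻ = (0.7177, -0.2853) → reset → x⁺ = (0.8808, -0.3425), jump to mode 0
Mode 0: guard c·x = 1.7920 hit at Δt = 0.6485 (t = 1.3708), x⁻ = (1.1230, -1.7139) → reset → x⁺ = (1.5804, -1.4667), jump to mode 1
Mode 1: flow for 0.6226 to horizon, guard not reached → x = (0.7890, -0.6965)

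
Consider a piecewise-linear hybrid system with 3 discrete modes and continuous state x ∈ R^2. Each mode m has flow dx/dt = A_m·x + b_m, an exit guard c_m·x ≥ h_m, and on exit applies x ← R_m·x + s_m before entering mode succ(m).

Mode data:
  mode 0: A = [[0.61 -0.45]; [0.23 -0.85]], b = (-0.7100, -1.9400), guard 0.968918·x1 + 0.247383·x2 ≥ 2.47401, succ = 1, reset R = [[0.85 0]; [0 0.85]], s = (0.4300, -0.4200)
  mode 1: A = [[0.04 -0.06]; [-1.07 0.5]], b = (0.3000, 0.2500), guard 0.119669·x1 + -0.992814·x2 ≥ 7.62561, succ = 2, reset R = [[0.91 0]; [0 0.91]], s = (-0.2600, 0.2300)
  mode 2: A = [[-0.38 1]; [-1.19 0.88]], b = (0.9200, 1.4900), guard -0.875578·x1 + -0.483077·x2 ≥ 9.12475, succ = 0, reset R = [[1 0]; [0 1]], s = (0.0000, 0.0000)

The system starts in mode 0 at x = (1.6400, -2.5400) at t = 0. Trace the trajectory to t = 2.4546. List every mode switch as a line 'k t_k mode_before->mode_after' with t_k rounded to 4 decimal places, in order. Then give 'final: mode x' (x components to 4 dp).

Mode 0: guard c·x = 2.4740 hit at Δt = 0.8300 (t = 0.8300), x⁻ = (3.0847, -2.0809) → reset → x⁺ = (3.0520, -2.1888), jump to mode 1
Mode 1: guard c·x = 7.6256 hit at Δt = 0.9069 (t = 1.7369), x⁻ = (3.6887, -7.2362) → reset → x⁺ = (3.0967, -6.3549), jump to mode 2
Mode 2: flow for 0.7177 to horizon, guard not reached → x = (-2.7547, -11.2192)

1 0.8300 0->1
2 1.7369 1->2
final: 2 -2.7547 -11.2192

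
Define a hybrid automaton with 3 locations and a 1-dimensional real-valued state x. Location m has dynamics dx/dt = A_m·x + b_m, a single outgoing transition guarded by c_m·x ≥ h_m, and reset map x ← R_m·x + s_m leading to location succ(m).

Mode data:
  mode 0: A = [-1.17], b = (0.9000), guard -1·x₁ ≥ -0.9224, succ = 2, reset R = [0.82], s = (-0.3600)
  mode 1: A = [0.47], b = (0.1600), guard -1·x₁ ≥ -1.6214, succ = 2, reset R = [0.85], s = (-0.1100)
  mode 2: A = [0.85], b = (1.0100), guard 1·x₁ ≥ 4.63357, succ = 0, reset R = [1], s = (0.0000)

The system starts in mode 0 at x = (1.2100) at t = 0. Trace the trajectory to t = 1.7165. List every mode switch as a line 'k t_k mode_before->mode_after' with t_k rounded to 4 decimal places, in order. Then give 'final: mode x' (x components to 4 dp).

1 0.9034 0->2
final: 2 1.9746

Mode 0: guard c·x = -0.9224 hit at Δt = 0.9034 (t = 0.9034), x⁻ = (0.9224) → reset → x⁺ = (0.3964), jump to mode 2
Mode 2: flow for 0.8131 to horizon, guard not reached → x = (1.9746)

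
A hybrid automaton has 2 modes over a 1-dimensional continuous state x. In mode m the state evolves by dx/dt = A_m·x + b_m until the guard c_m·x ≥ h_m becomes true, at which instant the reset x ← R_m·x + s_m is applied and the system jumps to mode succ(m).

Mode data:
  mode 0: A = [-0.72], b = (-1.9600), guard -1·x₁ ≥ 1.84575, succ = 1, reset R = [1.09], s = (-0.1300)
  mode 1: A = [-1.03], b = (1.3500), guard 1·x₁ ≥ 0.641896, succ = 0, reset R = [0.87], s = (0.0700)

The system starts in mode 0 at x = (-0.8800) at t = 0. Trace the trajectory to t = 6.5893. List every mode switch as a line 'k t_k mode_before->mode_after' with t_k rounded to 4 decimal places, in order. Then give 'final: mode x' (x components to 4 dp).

Mode 0: guard c·x = 1.8458 hit at Δt = 1.0317 (t = 1.0317), x⁻ = (-1.8457) → reset → x⁺ = (-2.1419), jump to mode 1
Mode 1: guard c·x = 0.6419 hit at Δt = 1.5936 (t = 2.6253), x⁻ = (0.6419) → reset → x⁺ = (0.6284), jump to mode 0
Mode 0: guard c·x = 1.8458 hit at Δt = 1.8625 (t = 4.4878), x⁻ = (-1.8458) → reset → x⁺ = (-2.1419), jump to mode 1
Mode 1: guard c·x = 0.6419 hit at Δt = 1.5936 (t = 6.0814), x⁻ = (0.6419) → reset → x⁺ = (0.6284), jump to mode 0
Mode 0: flow for 0.5079 to horizon, guard not reached → x = (-0.3978)

1 1.0317 0->1
2 2.6253 1->0
3 4.4878 0->1
4 6.0814 1->0
final: 0 -0.3978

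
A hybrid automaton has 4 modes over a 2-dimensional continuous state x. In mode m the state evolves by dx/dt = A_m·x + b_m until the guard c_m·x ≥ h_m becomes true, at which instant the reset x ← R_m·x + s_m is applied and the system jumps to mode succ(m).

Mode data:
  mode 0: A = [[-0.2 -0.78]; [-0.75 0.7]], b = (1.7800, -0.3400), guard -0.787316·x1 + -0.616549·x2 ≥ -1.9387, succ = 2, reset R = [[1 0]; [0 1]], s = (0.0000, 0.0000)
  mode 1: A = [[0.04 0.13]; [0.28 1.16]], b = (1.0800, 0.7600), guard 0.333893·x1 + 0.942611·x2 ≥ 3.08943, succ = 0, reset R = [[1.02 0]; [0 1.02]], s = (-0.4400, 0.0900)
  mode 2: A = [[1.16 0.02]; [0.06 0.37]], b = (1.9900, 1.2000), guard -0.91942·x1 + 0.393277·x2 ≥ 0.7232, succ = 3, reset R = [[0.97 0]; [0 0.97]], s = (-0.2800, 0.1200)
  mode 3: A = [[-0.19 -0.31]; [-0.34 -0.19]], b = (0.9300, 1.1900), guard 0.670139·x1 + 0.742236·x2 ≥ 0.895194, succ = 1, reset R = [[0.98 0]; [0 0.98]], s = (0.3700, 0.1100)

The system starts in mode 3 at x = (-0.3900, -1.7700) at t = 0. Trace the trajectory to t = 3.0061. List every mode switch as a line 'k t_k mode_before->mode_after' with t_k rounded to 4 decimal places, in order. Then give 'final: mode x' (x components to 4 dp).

Mode 3: guard c·x = 0.8952 hit at Δt = 1.5923 (t = 1.5923), x⁻ = (1.2869, 0.0442) → reset → x⁺ = (1.6311, 0.1533), jump to mode 1
Mode 1: guard c·x = 3.0894 hit at Δt = 0.8404 (t = 2.4327), x⁻ = (2.7248, 2.3124) → reset → x⁺ = (2.3393, 2.4486), jump to mode 0
Mode 0: flow for 0.5734 to horizon, guard not reached → x = (2.0587, 2.2547)

1 1.5923 3->1
2 2.4327 1->0
final: 0 2.0587 2.2547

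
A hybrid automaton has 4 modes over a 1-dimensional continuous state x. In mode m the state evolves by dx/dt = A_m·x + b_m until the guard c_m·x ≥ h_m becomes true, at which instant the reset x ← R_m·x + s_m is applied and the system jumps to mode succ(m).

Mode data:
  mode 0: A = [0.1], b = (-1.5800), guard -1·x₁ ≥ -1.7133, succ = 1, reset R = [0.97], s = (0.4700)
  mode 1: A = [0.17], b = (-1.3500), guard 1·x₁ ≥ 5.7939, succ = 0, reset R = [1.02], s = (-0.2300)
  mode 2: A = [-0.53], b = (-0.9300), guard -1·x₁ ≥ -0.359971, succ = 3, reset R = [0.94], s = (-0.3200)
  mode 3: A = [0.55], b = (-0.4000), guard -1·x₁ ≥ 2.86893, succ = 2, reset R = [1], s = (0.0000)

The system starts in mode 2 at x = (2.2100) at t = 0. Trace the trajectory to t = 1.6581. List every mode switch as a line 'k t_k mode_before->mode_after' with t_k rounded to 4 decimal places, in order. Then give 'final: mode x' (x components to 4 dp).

1 1.1859 2->3
final: 3 -0.1919

Mode 2: guard c·x = -0.3600 hit at Δt = 1.1859 (t = 1.1859), x⁻ = (0.3600) → reset → x⁺ = (0.0184), jump to mode 3
Mode 3: flow for 0.4722 to horizon, guard not reached → x = (-0.1919)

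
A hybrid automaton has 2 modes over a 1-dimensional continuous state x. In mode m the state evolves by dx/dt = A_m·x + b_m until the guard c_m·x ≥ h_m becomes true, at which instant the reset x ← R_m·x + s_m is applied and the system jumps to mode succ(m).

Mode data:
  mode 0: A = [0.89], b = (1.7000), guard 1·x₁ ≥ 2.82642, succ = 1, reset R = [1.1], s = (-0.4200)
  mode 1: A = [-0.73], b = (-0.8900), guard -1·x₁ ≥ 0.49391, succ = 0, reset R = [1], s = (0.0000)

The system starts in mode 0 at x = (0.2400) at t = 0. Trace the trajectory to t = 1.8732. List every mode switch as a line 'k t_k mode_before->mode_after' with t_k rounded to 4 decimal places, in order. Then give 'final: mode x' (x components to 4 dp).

1 0.8874 0->1
final: 1 0.6839

Mode 0: guard c·x = 2.8264 hit at Δt = 0.8874 (t = 0.8874), x⁻ = (2.8264) → reset → x⁺ = (2.6891), jump to mode 1
Mode 1: flow for 0.9858 to horizon, guard not reached → x = (0.6839)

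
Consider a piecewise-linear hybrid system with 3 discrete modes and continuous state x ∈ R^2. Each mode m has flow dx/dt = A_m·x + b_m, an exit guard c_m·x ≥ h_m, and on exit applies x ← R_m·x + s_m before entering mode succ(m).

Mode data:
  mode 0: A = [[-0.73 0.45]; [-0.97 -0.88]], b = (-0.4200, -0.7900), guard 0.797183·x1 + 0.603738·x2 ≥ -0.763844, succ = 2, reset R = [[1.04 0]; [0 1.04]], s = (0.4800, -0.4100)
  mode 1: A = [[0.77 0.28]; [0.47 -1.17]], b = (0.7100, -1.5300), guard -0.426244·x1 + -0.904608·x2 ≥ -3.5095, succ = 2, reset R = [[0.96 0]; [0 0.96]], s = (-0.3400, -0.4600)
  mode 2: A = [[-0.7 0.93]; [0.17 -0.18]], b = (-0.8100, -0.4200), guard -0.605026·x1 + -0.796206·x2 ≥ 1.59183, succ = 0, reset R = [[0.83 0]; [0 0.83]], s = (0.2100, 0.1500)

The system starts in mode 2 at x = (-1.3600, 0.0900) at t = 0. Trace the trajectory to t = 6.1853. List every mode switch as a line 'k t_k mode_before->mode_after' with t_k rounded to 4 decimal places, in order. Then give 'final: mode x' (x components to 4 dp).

Mode 2: guard c·x = 1.5918 hit at Δt = 1.4714 (t = 1.4714), x⁻ = (-1.6000, -0.7835) → reset → x⁺ = (-1.1180, -0.5003), jump to mode 0
Mode 0: guard c·x = -0.7638 hit at Δt = 1.0516 (t = 2.5230), x⁻ = (-0.8977, -0.0798) → reset → x⁺ = (-0.4536, -0.4930), jump to mode 2
Mode 2: guard c·x = 1.5918 hit at Δt = 1.0708 (t = 3.5938), x⁻ = (-1.3540, -0.9704) → reset → x⁺ = (-0.9138, -0.6554), jump to mode 0
Mode 0: guard c·x = -0.7638 hit at Δt = 1.2585 (t = 4.8523), x⁻ = (-0.8302, -0.1690) → reset → x⁺ = (-0.3834, -0.5858), jump to mode 2
Mode 2: guard c·x = 1.5918 hit at Δt = 0.9866 (t = 5.8389), x⁻ = (-1.3080, -1.0054) → reset → x⁺ = (-0.8756, -0.6845), jump to mode 0
Mode 0: flow for 0.3464 to horizon, guard not reached → x = (-0.8878, -0.4842)

1 1.4714 2->0
2 2.5230 0->2
3 3.5938 2->0
4 4.8523 0->2
5 5.8389 2->0
final: 0 -0.8878 -0.4842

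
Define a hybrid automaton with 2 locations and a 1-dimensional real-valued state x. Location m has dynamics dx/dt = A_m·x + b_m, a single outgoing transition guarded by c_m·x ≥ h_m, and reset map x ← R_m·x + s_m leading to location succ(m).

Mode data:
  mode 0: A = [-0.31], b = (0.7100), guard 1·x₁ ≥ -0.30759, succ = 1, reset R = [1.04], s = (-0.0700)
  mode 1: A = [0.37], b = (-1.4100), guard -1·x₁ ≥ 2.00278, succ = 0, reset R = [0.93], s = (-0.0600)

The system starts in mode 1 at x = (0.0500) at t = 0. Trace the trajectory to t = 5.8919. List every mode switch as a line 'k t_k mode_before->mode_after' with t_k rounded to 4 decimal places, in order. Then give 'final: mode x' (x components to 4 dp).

Mode 1: guard c·x = 2.0028 hit at Δt = 1.1772 (t = 1.1772), x⁻ = (-2.0028) → reset → x⁺ = (-1.9226), jump to mode 0
Mode 0: guard c·x = -0.3076 hit at Δt = 1.5595 (t = 2.7367), x⁻ = (-0.3076) → reset → x⁺ = (-0.3899), jump to mode 1
Mode 1: guard c·x = 2.0028 hit at Δt = 0.8782 (t = 3.6149), x⁻ = (-2.0028) → reset → x⁺ = (-1.9226), jump to mode 0
Mode 0: guard c·x = -0.3076 hit at Δt = 1.5595 (t = 5.1744), x⁻ = (-0.3076) → reset → x⁺ = (-0.3899), jump to mode 1
Mode 1: flow for 0.7175 to horizon, guard not reached → x = (-1.6671)

1 1.1772 1->0
2 2.7367 0->1
3 3.6149 1->0
4 5.1744 0->1
final: 1 -1.6671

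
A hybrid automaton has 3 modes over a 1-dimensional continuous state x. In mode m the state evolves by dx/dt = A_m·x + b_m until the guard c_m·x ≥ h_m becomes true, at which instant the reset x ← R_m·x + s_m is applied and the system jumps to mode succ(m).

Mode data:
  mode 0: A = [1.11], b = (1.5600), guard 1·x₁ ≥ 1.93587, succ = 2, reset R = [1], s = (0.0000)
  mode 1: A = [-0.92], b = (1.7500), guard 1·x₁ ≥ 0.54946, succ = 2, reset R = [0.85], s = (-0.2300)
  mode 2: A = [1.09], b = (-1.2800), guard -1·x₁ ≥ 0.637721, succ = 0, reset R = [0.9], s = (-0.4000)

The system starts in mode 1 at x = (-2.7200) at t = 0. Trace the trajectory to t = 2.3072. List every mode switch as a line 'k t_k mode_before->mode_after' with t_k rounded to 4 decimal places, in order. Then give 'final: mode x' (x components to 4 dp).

1 1.3356 1->2
2 1.9404 2->0
final: 0 -0.7571

Mode 1: guard c·x = 0.5495 hit at Δt = 1.3356 (t = 1.3356), x⁻ = (0.5495) → reset → x⁺ = (0.2370), jump to mode 2
Mode 2: guard c·x = 0.6377 hit at Δt = 0.6048 (t = 1.9404), x⁻ = (-0.6377) → reset → x⁺ = (-0.9739), jump to mode 0
Mode 0: flow for 0.3668 to horizon, guard not reached → x = (-0.7571)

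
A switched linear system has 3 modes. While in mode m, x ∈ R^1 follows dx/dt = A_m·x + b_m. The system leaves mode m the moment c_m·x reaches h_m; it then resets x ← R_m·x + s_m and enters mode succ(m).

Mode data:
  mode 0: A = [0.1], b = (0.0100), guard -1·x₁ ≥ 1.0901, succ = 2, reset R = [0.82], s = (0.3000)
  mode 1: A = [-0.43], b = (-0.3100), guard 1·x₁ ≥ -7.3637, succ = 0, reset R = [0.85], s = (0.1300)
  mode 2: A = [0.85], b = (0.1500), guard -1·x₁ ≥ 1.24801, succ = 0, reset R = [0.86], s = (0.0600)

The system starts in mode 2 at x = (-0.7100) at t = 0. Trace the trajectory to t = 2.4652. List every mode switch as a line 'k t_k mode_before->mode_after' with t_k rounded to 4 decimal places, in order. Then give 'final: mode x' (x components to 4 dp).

Mode 2: guard c·x = 1.2480 hit at Δt = 0.8204 (t = 0.8204), x⁻ = (-1.2480) → reset → x⁺ = (-1.0133), jump to mode 0
Mode 0: guard c·x = 1.0901 hit at Δt = 0.8075 (t = 1.6279), x⁻ = (-1.0901) → reset → x⁺ = (-0.5939), jump to mode 2
Mode 2: flow for 0.8373 to horizon, guard not reached → x = (-1.0269)

1 0.8204 2->0
2 1.6279 0->2
final: 2 -1.0269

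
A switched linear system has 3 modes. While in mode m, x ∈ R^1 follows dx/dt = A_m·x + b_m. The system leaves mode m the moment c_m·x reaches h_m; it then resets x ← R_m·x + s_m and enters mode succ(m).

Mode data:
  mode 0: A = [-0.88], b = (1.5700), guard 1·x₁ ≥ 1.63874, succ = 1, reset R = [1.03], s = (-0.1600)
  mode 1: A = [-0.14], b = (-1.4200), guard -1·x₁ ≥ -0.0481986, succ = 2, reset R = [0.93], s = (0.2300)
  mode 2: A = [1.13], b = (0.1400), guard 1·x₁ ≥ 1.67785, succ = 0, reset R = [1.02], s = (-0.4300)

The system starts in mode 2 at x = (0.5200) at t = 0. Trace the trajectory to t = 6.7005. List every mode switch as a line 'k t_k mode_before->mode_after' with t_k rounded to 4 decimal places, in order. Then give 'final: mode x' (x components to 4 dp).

1 0.9106 2->0
2 2.3206 0->1
3 3.2890 1->2
4 4.6237 2->0
5 6.0338 0->1
final: 1 0.4878

Mode 2: guard c·x = 1.6779 hit at Δt = 0.9106 (t = 0.9106), x⁻ = (1.6778) → reset → x⁺ = (1.2814), jump to mode 0
Mode 0: guard c·x = 1.6387 hit at Δt = 1.4100 (t = 2.3206), x⁻ = (1.6387) → reset → x⁺ = (1.5279), jump to mode 1
Mode 1: guard c·x = -0.0482 hit at Δt = 0.9684 (t = 3.2890), x⁻ = (0.0482) → reset → x⁺ = (0.2748), jump to mode 2
Mode 2: guard c·x = 1.6779 hit at Δt = 1.3347 (t = 4.6237), x⁻ = (1.6779) → reset → x⁺ = (1.2814), jump to mode 0
Mode 0: guard c·x = 1.6387 hit at Δt = 1.4100 (t = 6.0338), x⁻ = (1.6387) → reset → x⁺ = (1.5279), jump to mode 1
Mode 1: flow for 0.6667 to horizon, guard not reached → x = (0.4878)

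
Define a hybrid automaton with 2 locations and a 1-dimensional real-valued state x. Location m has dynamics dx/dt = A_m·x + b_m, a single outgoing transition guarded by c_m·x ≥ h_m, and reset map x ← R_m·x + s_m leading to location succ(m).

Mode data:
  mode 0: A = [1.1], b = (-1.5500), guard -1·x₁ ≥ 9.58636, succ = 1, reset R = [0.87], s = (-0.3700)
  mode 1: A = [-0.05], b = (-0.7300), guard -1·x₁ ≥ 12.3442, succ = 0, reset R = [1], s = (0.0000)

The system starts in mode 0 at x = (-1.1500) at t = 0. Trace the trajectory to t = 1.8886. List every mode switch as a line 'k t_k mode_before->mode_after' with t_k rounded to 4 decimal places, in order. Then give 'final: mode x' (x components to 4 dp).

Mode 0: guard c·x = 9.5864 hit at Δt = 1.3253 (t = 1.3253), x⁻ = (-9.5864) → reset → x⁺ = (-8.7101), jump to mode 1
Mode 1: flow for 0.5633 to horizon, guard not reached → x = (-8.8737)

1 1.3253 0->1
final: 1 -8.8737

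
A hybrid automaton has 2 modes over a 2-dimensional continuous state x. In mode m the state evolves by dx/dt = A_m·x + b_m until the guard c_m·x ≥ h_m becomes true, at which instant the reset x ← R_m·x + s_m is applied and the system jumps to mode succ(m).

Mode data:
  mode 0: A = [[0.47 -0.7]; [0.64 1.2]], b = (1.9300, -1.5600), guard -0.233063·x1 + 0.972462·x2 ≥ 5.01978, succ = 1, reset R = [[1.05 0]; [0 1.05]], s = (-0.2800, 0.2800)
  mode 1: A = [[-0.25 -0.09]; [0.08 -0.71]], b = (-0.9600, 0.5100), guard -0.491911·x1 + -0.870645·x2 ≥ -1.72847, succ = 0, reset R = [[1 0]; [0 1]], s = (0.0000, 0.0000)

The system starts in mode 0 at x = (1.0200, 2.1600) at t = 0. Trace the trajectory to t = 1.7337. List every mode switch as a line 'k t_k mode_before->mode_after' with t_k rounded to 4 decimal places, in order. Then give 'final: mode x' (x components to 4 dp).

Mode 0: guard c·x = 5.0198 hit at Δt = 0.9599 (t = 0.9599), x⁻ = (1.0918, 5.4236) → reset → x⁺ = (0.8664, 5.9748), jump to mode 1
Mode 1: flow for 0.7738 to horizon, guard not reached → x = (-0.2615, 3.7633)

1 0.9599 0->1
final: 1 -0.2615 3.7633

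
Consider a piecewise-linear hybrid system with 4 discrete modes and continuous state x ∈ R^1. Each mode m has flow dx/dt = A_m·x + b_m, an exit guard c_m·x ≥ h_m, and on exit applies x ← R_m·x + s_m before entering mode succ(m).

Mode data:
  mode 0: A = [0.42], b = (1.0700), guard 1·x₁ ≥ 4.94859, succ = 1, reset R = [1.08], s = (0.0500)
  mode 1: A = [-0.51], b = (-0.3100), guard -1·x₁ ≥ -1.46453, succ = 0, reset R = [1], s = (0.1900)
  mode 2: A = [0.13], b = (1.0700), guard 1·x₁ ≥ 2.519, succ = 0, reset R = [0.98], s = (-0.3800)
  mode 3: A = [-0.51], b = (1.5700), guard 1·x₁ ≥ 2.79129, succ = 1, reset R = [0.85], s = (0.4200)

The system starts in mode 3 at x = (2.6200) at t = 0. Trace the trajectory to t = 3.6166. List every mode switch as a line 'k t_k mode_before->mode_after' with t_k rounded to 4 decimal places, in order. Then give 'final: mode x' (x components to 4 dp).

1 0.9173 3->1
2 1.8883 1->0
3 3.2664 0->1
final: 1 4.4128

Mode 3: guard c·x = 2.7913 hit at Δt = 0.9173 (t = 0.9173), x⁻ = (2.7913) → reset → x⁺ = (2.7926), jump to mode 1
Mode 1: guard c·x = -1.4645 hit at Δt = 0.9710 (t = 1.8883), x⁻ = (1.4645) → reset → x⁺ = (1.6545), jump to mode 0
Mode 0: guard c·x = 4.9486 hit at Δt = 1.3781 (t = 3.2664), x⁻ = (4.9486) → reset → x⁺ = (5.3945), jump to mode 1
Mode 1: flow for 0.3502 to horizon, guard not reached → x = (4.4128)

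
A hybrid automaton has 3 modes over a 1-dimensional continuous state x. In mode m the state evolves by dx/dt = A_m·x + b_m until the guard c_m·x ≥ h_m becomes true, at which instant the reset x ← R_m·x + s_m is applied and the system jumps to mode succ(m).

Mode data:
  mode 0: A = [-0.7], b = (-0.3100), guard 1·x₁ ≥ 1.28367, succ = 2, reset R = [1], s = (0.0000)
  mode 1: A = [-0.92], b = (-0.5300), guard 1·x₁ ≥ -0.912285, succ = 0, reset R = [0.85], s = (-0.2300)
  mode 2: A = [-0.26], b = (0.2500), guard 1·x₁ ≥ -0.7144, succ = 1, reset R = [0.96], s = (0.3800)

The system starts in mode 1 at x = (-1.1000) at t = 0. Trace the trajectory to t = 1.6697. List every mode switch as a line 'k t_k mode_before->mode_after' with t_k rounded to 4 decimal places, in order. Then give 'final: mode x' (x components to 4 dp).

1 0.4822 1->0
final: 0 -0.6879

Mode 1: guard c·x = -0.9123 hit at Δt = 0.4822 (t = 0.4822), x⁻ = (-0.9123) → reset → x⁺ = (-1.0054), jump to mode 0
Mode 0: flow for 1.1875 to horizon, guard not reached → x = (-0.6879)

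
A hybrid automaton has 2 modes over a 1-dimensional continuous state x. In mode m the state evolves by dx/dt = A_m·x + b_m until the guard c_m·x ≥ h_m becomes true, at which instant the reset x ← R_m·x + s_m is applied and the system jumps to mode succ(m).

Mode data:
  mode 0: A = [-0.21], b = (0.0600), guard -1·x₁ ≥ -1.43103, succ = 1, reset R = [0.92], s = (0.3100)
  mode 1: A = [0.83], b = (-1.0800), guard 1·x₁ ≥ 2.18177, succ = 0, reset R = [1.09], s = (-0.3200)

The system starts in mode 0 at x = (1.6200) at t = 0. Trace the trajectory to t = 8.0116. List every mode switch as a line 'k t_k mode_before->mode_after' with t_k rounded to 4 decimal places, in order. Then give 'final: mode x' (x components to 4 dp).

1 0.7272 0->1
2 1.9268 1->0
3 4.0062 0->1
4 5.2058 1->0
5 7.2852 0->1
final: 1 1.8958

Mode 0: guard c·x = -1.4310 hit at Δt = 0.7272 (t = 0.7272), x⁻ = (1.4310) → reset → x⁺ = (1.6265), jump to mode 1
Mode 1: guard c·x = 2.1818 hit at Δt = 1.1996 (t = 1.9268), x⁻ = (2.1818) → reset → x⁺ = (2.0581), jump to mode 0
Mode 0: guard c·x = -1.4310 hit at Δt = 2.0793 (t = 4.0062), x⁻ = (1.4310) → reset → x⁺ = (1.6265), jump to mode 1
Mode 1: guard c·x = 2.1818 hit at Δt = 1.1996 (t = 5.2058), x⁻ = (2.1818) → reset → x⁺ = (2.0581), jump to mode 0
Mode 0: guard c·x = -1.4310 hit at Δt = 2.0793 (t = 7.2852), x⁻ = (1.4310) → reset → x⁺ = (1.6265), jump to mode 1
Mode 1: flow for 0.7264 to horizon, guard not reached → x = (1.8958)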